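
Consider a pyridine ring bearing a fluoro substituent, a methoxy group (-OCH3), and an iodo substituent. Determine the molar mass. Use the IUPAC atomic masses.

Atom tally by fragment:
  pyridine ring core → C:5 H:5 N:1
  (− 3 ring H displaced by substituents)
  + F → F:1
  + OCH3 → C:1 H:3 O:1
  + I → I:1
Element totals:
  C: 6
  H: 5
  F: 1
  I: 1
  N: 1
  O: 1
Molecular formula: C6H5FINO.
  M = 6(12.011) + 5(1.008) + 18.998 + 126.904 + 14.007 + 15.999
    = 72.066 + 5.040 + 18.998 + 126.904 + 14.007 + 15.999 = 253.014

253.01 g/mol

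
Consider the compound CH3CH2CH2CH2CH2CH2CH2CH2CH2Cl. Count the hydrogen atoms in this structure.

19

Atom tally by fragment:
  CH3 → C:1 H:3
  CH2 → C:1 H:2
  CH2 → C:1 H:2
  CH2 → C:1 H:2
  CH2 → C:1 H:2
  CH2 → C:1 H:2
  CH2 → C:1 H:2
  CH2 → C:1 H:2
  CH2Cl → C:1 H:2 Cl:1
Element totals:
  C: 9
  H: 19
  Cl: 1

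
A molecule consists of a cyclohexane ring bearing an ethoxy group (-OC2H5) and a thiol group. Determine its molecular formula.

C8H16OS

Atom tally by fragment:
  cyclohexane ring core → C:6 H:12
  (− 2 ring H displaced by substituents)
  + OC2H5 → C:2 H:5 O:1
  + SH → S:1 H:1
Element totals:
  C: 8
  H: 16
  O: 1
  S: 1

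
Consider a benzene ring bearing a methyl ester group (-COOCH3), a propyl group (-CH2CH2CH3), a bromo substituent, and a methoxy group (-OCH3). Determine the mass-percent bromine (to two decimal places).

27.83%

Atom tally by fragment:
  benzene ring core → C:6 H:6
  (− 4 ring H displaced by substituents)
  + COOCH3 → C:2 H:3 O:2
  + CH2CH2CH3 → C:3 H:7
  + Br → Br:1
  + OCH3 → C:1 H:3 O:1
Element totals:
  C: 12
  H: 15
  Br: 1
  O: 3
Molecular formula: C12H15BrO3.
Molar mass = 287.153 g/mol.
Mass from Br: 1 × 79.904 = 79.904 g/mol.
%Br = 79.904 / 287.153 × 100 = 27.83%.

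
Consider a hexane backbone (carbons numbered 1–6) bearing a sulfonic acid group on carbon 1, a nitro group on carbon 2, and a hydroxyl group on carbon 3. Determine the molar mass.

Atom tally by fragment:
  HO3SCH2 → C:1 H:3 S:1 O:3
  CH(NO2) → C:1 H:1 N:1 O:2
  CH(OH) → C:1 H:2 O:1
  CH2 → C:1 H:2
  CH2 → C:1 H:2
  CH3 → C:1 H:3
Element totals:
  C: 6
  H: 13
  N: 1
  O: 6
  S: 1
Molecular formula: C6H13NO6S.
  M = 6(12.011) + 13(1.008) + 14.007 + 6(15.999) + 32.06
    = 72.066 + 13.104 + 14.007 + 95.994 + 32.060 = 227.231

227.23 g/mol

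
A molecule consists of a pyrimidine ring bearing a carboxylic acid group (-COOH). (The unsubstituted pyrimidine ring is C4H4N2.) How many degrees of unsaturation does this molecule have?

5

Atom tally by fragment:
  pyrimidine ring core → C:4 H:4 N:2
  (− 1 ring H displaced by substituents)
  + COOH → C:1 H:1 O:2
Element totals:
  C: 5
  H: 4
  N: 2
  O: 2
Molecular formula: C5H4N2O2.
DoU = (2C + 2 + N − H − X) / 2 = (2·5 + 2 + 2 − 4 − 0) / 2 = 5.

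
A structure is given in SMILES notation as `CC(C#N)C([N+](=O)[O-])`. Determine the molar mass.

114.10 g/mol

Atom tally by fragment:
  CH3 → C:1 H:3
  CH(CN) → C:2 H:1 N:1
  CH2NO2 → C:1 H:2 N:1 O:2
Element totals:
  C: 4
  H: 6
  N: 2
  O: 2
Molecular formula: C4H6N2O2.
  M = 4(12.011) + 6(1.008) + 2(14.007) + 2(15.999)
    = 48.044 + 6.048 + 28.014 + 31.998 = 114.104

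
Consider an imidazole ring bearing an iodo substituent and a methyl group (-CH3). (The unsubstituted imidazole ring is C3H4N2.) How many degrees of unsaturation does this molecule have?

Atom tally by fragment:
  imidazole ring core → C:3 H:4 N:2
  (− 2 ring H displaced by substituents)
  + I → I:1
  + CH3 → C:1 H:3
Element totals:
  C: 4
  H: 5
  I: 1
  N: 2
Molecular formula: C4H5IN2.
DoU = (2C + 2 + N − H − X) / 2 = (2·4 + 2 + 2 − 5 − 1) / 2 = 3.

3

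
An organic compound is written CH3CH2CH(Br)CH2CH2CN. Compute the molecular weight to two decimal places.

176.06 g/mol

Element totals:
  C: 6
  H: 10
  Br: 1
  N: 1
Molecular formula: C6H10BrN.
  M = 6(12.011) + 10(1.008) + 79.904 + 14.007
    = 72.066 + 10.080 + 79.904 + 14.007 = 176.057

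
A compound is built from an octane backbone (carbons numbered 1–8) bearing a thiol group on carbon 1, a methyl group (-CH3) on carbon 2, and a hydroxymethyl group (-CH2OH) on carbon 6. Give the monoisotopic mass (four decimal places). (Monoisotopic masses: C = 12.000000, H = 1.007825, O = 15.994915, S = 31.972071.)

Atom tally by fragment:
  HSCH2 → C:1 H:3 S:1
  CH(CH3) → C:2 H:4
  CH2 → C:1 H:2
  CH2 → C:1 H:2
  CH2 → C:1 H:2
  CH(CH2OH) → C:2 H:4 O:1
  CH2 → C:1 H:2
  CH3 → C:1 H:3
Element totals:
  C: 10
  H: 22
  O: 1
  S: 1
Molecular formula: C10H22OS.
  M = 10(12.0) + 22(1.007825) + 15.994915 + 31.972071
    = 120.000000 + 22.172150 + 15.994915 + 31.972071 = 190.139136

190.1391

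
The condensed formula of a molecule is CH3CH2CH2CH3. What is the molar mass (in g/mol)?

58.12 g/mol

Atom tally by fragment:
  CH3 → C:1 H:3
  CH2 → C:1 H:2
  CH2 → C:1 H:2
  CH3 → C:1 H:3
Element totals:
  C: 4
  H: 10
Molecular formula: C4H10.
  M = 4(12.011) + 10(1.008)
    = 48.044 + 10.080 = 58.124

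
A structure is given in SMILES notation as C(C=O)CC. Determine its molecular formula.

C4H8O

Atom tally by fragment:
  OHCCH2 → C:2 H:3 O:1
  CH2 → C:1 H:2
  CH3 → C:1 H:3
Element totals:
  C: 4
  H: 8
  O: 1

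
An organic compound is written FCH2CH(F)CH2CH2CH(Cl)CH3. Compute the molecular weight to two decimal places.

156.60 g/mol

Element totals:
  C: 6
  H: 11
  Cl: 1
  F: 2
Molecular formula: C6H11ClF2.
  M = 6(12.011) + 11(1.008) + 35.45 + 2(18.998)
    = 72.066 + 11.088 + 35.450 + 37.996 = 156.600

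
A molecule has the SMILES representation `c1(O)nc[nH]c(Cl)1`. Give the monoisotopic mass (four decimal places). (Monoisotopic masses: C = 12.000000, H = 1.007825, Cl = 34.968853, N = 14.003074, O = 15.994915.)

117.9934

Atom tally by fragment:
  imidazole ring core → C:3 H:4 N:2
  (− 2 ring H displaced by substituents)
  + OH → O:1 H:1
  + Cl → Cl:1
Element totals:
  C: 3
  H: 3
  Cl: 1
  N: 2
  O: 1
Molecular formula: C3H3ClN2O.
  M = 3(12.0) + 3(1.007825) + 34.968853 + 2(14.003074) + 15.994915
    = 36.000000 + 3.023475 + 34.968853 + 28.006148 + 15.994915 = 117.993391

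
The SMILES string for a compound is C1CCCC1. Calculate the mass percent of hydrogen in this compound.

Atom tally by fragment:
  cyclopentane ring core → C:5 H:10
Element totals:
  C: 5
  H: 10
Molecular formula: C5H10.
Molar mass = 70.135 g/mol.
Mass from H: 10 × 1.008 = 10.080 g/mol.
%H = 10.080 / 70.135 × 100 = 14.37%.

14.37%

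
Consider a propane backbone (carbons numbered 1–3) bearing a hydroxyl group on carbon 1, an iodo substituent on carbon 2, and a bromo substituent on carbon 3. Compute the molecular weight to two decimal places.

264.89 g/mol

Atom tally by fragment:
  HOCH2 → C:1 H:3 O:1
  CH(I) → C:1 H:1 I:1
  CH2Br → C:1 H:2 Br:1
Element totals:
  C: 3
  H: 6
  Br: 1
  I: 1
  O: 1
Molecular formula: C3H6BrIO.
  M = 3(12.011) + 6(1.008) + 79.904 + 126.904 + 15.999
    = 36.033 + 6.048 + 79.904 + 126.904 + 15.999 = 264.888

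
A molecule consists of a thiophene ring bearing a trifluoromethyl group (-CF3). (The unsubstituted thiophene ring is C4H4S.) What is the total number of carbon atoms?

5

Atom tally by fragment:
  thiophene ring core → C:4 H:4 S:1
  (− 1 ring H displaced by substituents)
  + CF3 → C:1 F:3
Element totals:
  C: 5
  H: 3
  F: 3
  S: 1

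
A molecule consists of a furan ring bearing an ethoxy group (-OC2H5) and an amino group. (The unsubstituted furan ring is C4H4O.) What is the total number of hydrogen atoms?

Atom tally by fragment:
  furan ring core → C:4 H:4 O:1
  (− 2 ring H displaced by substituents)
  + OC2H5 → C:2 H:5 O:1
  + NH2 → N:1 H:2
Element totals:
  C: 6
  H: 9
  N: 1
  O: 2

9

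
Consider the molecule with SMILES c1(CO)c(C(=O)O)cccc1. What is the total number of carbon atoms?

Atom tally by fragment:
  benzene ring core → C:6 H:6
  (− 2 ring H displaced by substituents)
  + CH2OH → C:1 H:3 O:1
  + COOH → C:1 H:1 O:2
Element totals:
  C: 8
  H: 8
  O: 3

8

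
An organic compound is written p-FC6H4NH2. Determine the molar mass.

111.12 g/mol

Atom tally by fragment:
  benzene ring core → C:6 H:6
  (− 2 ring H displaced by substituents)
  + F → F:1
  + NH2 → N:1 H:2
Element totals:
  C: 6
  H: 6
  F: 1
  N: 1
Molecular formula: C6H6FN.
  M = 6(12.011) + 6(1.008) + 18.998 + 14.007
    = 72.066 + 6.048 + 18.998 + 14.007 = 111.119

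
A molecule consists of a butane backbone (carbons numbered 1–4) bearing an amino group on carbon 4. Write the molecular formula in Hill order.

C4H11N

Atom tally by fragment:
  CH3 → C:1 H:3
  CH2 → C:1 H:2
  CH2 → C:1 H:2
  CH2NH2 → C:1 H:4 N:1
Element totals:
  C: 4
  H: 11
  N: 1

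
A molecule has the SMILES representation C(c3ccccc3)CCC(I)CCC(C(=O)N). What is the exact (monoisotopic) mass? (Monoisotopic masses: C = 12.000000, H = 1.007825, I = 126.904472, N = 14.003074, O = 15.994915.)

345.0590

Atom tally by fragment:
  C6H5CH2 → C:7 H:7
  CH2 → C:1 H:2
  CH2 → C:1 H:2
  CH(I) → C:1 H:1 I:1
  CH2 → C:1 H:2
  CH2 → C:1 H:2
  CH2CONH2 → C:2 H:4 O:1 N:1
Element totals:
  C: 14
  H: 20
  I: 1
  N: 1
  O: 1
Molecular formula: C14H20INO.
  M = 14(12.0) + 20(1.007825) + 126.904472 + 14.003074 + 15.994915
    = 168.000000 + 20.156500 + 126.904472 + 14.003074 + 15.994915 = 345.058961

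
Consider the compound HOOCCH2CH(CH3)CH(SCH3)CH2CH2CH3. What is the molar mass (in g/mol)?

Atom tally by fragment:
  HOOCCH2 → C:2 H:3 O:2
  CH(CH3) → C:2 H:4
  CH(SCH3) → C:2 H:4 S:1
  CH2 → C:1 H:2
  CH2 → C:1 H:2
  CH3 → C:1 H:3
Element totals:
  C: 9
  H: 18
  O: 2
  S: 1
Molecular formula: C9H18O2S.
  M = 9(12.011) + 18(1.008) + 2(15.999) + 32.06
    = 108.099 + 18.144 + 31.998 + 32.060 = 190.301

190.30 g/mol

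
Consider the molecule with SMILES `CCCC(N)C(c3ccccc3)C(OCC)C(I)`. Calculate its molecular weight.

361.27 g/mol

Atom tally by fragment:
  CH3 → C:1 H:3
  CH2 → C:1 H:2
  CH2 → C:1 H:2
  CH(NH2) → C:1 H:3 N:1
  CH(C6H5) → C:7 H:6
  CH(OC2H5) → C:3 H:6 O:1
  CH2I → C:1 H:2 I:1
Element totals:
  C: 15
  H: 24
  I: 1
  N: 1
  O: 1
Molecular formula: C15H24INO.
  M = 15(12.011) + 24(1.008) + 126.904 + 14.007 + 15.999
    = 180.165 + 24.192 + 126.904 + 14.007 + 15.999 = 361.267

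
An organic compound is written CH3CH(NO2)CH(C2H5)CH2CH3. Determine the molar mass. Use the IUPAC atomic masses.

145.20 g/mol

Element totals:
  C: 7
  H: 15
  N: 1
  O: 2
Molecular formula: C7H15NO2.
  M = 7(12.011) + 15(1.008) + 14.007 + 2(15.999)
    = 84.077 + 15.120 + 14.007 + 31.998 = 145.202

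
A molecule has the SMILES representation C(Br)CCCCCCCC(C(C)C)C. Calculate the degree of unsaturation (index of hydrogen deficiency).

0

Atom tally by fragment:
  BrCH2 → C:1 H:2 Br:1
  CH2 → C:1 H:2
  CH2 → C:1 H:2
  CH2 → C:1 H:2
  CH2 → C:1 H:2
  CH2 → C:1 H:2
  CH2 → C:1 H:2
  CH2 → C:1 H:2
  CH(CH(CH3)2) → C:4 H:8
  CH3 → C:1 H:3
Element totals:
  C: 13
  H: 27
  Br: 1
Molecular formula: C13H27Br.
DoU = (2C + 2 + N − H − X) / 2 = (2·13 + 2 + 0 − 27 − 1) / 2 = 0.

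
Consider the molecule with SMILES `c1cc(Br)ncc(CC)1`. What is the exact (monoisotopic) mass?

Atom tally by fragment:
  pyridine ring core → C:5 H:5 N:1
  (− 2 ring H displaced by substituents)
  + Br → Br:1
  + C2H5 → C:2 H:5
Element totals:
  C: 7
  H: 8
  Br: 1
  N: 1
Molecular formula: C7H8BrN.
  M = 7(12.0) + 8(1.007825) + 78.918338 + 14.003074
    = 84.000000 + 8.062600 + 78.918338 + 14.003074 = 184.984012

184.9840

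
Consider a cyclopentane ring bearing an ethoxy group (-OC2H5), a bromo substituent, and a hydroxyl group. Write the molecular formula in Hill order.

C7H13BrO2

Atom tally by fragment:
  cyclopentane ring core → C:5 H:10
  (− 3 ring H displaced by substituents)
  + OC2H5 → C:2 H:5 O:1
  + Br → Br:1
  + OH → O:1 H:1
Element totals:
  C: 7
  H: 13
  Br: 1
  O: 2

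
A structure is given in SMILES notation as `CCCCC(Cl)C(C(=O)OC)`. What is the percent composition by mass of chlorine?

19.84%

Atom tally by fragment:
  CH3 → C:1 H:3
  CH2 → C:1 H:2
  CH2 → C:1 H:2
  CH2 → C:1 H:2
  CH(Cl) → C:1 H:1 Cl:1
  CH2COOCH3 → C:3 H:5 O:2
Element totals:
  C: 8
  H: 15
  Cl: 1
  O: 2
Molecular formula: C8H15ClO2.
Molar mass = 178.656 g/mol.
Mass from Cl: 1 × 35.45 = 35.450 g/mol.
%Cl = 35.450 / 178.656 × 100 = 19.84%.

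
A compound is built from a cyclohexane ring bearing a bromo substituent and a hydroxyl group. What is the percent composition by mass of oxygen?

8.94%

Atom tally by fragment:
  cyclohexane ring core → C:6 H:12
  (− 2 ring H displaced by substituents)
  + Br → Br:1
  + OH → O:1 H:1
Element totals:
  C: 6
  H: 11
  Br: 1
  O: 1
Molecular formula: C6H11BrO.
Molar mass = 179.057 g/mol.
Mass from O: 1 × 15.999 = 15.999 g/mol.
%O = 15.999 / 179.057 × 100 = 8.94%.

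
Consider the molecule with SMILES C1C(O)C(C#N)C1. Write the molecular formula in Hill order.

C5H7NO

Atom tally by fragment:
  cyclobutane ring core → C:4 H:8
  (− 2 ring H displaced by substituents)
  + OH → O:1 H:1
  + CN → C:1 N:1
Element totals:
  C: 5
  H: 7
  N: 1
  O: 1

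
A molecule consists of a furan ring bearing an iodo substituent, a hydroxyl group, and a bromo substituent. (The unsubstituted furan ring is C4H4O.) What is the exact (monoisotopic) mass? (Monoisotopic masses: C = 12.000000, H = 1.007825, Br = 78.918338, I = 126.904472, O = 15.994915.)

Atom tally by fragment:
  furan ring core → C:4 H:4 O:1
  (− 3 ring H displaced by substituents)
  + I → I:1
  + OH → O:1 H:1
  + Br → Br:1
Element totals:
  C: 4
  H: 2
  Br: 1
  I: 1
  O: 2
Molecular formula: C4H2BrIO2.
  M = 4(12.0) + 2(1.007825) + 78.918338 + 126.904472 + 2(15.994915)
    = 48.000000 + 2.015650 + 78.918338 + 126.904472 + 31.989830 = 287.828290

287.8283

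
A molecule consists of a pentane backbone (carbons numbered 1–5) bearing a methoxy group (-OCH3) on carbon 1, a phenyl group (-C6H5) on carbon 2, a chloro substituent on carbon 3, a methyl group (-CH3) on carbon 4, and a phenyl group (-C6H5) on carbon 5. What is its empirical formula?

C19H23ClO

Atom tally by fragment:
  CH3OCH2 → C:2 H:5 O:1
  CH(C6H5) → C:7 H:6
  CH(Cl) → C:1 H:1 Cl:1
  CH(CH3) → C:2 H:4
  CH2C6H5 → C:7 H:7
Element totals:
  C: 19
  H: 23
  Cl: 1
  O: 1
Molecular formula: C19H23ClO.
gcd of subscripts (19, 1, 23, 1) = 1, so the empirical formula equals the molecular formula.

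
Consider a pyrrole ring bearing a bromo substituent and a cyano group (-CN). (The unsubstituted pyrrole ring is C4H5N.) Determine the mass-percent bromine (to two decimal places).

Atom tally by fragment:
  pyrrole ring core → C:4 H:5 N:1
  (− 2 ring H displaced by substituents)
  + Br → Br:1
  + CN → C:1 N:1
Element totals:
  C: 5
  H: 3
  Br: 1
  N: 2
Molecular formula: C5H3BrN2.
Molar mass = 170.997 g/mol.
Mass from Br: 1 × 79.904 = 79.904 g/mol.
%Br = 79.904 / 170.997 × 100 = 46.73%.

46.73%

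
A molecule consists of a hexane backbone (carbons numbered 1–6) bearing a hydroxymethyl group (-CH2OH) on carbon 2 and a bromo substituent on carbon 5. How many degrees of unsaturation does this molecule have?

Atom tally by fragment:
  CH3 → C:1 H:3
  CH(CH2OH) → C:2 H:4 O:1
  CH2 → C:1 H:2
  CH2 → C:1 H:2
  CH(Br) → C:1 H:1 Br:1
  CH3 → C:1 H:3
Element totals:
  C: 7
  H: 15
  Br: 1
  O: 1
Molecular formula: C7H15BrO.
DoU = (2C + 2 + N − H − X) / 2 = (2·7 + 2 + 0 − 15 − 1) / 2 = 0.

0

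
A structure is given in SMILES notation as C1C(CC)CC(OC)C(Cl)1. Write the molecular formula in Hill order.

C8H15ClO

Atom tally by fragment:
  cyclopentane ring core → C:5 H:10
  (− 3 ring H displaced by substituents)
  + C2H5 → C:2 H:5
  + OCH3 → C:1 H:3 O:1
  + Cl → Cl:1
Element totals:
  C: 8
  H: 15
  Cl: 1
  O: 1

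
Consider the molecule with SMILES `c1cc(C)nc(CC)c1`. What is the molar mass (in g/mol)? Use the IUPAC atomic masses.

Atom tally by fragment:
  pyridine ring core → C:5 H:5 N:1
  (− 2 ring H displaced by substituents)
  + CH3 → C:1 H:3
  + C2H5 → C:2 H:5
Element totals:
  C: 8
  H: 11
  N: 1
Molecular formula: C8H11N.
  M = 8(12.011) + 11(1.008) + 14.007
    = 96.088 + 11.088 + 14.007 = 121.183

121.18 g/mol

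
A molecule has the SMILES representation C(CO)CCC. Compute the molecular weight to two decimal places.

88.15 g/mol

Atom tally by fragment:
  HOCH2CH2 → C:2 H:5 O:1
  CH2 → C:1 H:2
  CH2 → C:1 H:2
  CH3 → C:1 H:3
Element totals:
  C: 5
  H: 12
  O: 1
Molecular formula: C5H12O.
  M = 5(12.011) + 12(1.008) + 15.999
    = 60.055 + 12.096 + 15.999 = 88.150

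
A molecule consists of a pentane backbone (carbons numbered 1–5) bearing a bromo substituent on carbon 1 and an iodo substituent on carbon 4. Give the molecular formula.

Atom tally by fragment:
  BrCH2 → C:1 H:2 Br:1
  CH2 → C:1 H:2
  CH2 → C:1 H:2
  CH(I) → C:1 H:1 I:1
  CH3 → C:1 H:3
Element totals:
  C: 5
  H: 10
  Br: 1
  I: 1

C5H10BrI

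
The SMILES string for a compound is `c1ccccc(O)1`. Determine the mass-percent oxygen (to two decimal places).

Atom tally by fragment:
  benzene ring core → C:6 H:6
  (− 1 ring H displaced by substituents)
  + OH → O:1 H:1
Element totals:
  C: 6
  H: 6
  O: 1
Molecular formula: C6H6O.
Molar mass = 94.113 g/mol.
Mass from O: 1 × 15.999 = 15.999 g/mol.
%O = 15.999 / 94.113 × 100 = 17.00%.

17.00%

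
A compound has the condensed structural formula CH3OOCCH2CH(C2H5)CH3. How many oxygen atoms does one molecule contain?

Element totals:
  C: 7
  H: 14
  O: 2

2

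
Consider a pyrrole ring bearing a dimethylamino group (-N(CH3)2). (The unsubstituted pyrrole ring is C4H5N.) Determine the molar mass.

110.16 g/mol

Atom tally by fragment:
  pyrrole ring core → C:4 H:5 N:1
  (− 1 ring H displaced by substituents)
  + N(CH3)2 → N:1 C:2 H:6
Element totals:
  C: 6
  H: 10
  N: 2
Molecular formula: C6H10N2.
  M = 6(12.011) + 10(1.008) + 2(14.007)
    = 72.066 + 10.080 + 28.014 = 110.160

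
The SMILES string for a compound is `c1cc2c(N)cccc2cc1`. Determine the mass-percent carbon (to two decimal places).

Atom tally by fragment:
  naphthalene ring system core → C:10 H:8
  (− 1 ring H displaced by substituents)
  + NH2 → N:1 H:2
Element totals:
  C: 10
  H: 9
  N: 1
Molecular formula: C10H9N.
Molar mass = 143.189 g/mol.
Mass from C: 10 × 12.011 = 120.110 g/mol.
%C = 120.110 / 143.189 × 100 = 83.88%.

83.88%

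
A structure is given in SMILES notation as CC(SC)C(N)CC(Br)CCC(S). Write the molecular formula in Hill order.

C9H20BrNS2

Atom tally by fragment:
  CH3 → C:1 H:3
  CH(SCH3) → C:2 H:4 S:1
  CH(NH2) → C:1 H:3 N:1
  CH2 → C:1 H:2
  CH(Br) → C:1 H:1 Br:1
  CH2 → C:1 H:2
  CH2 → C:1 H:2
  CH2SH → C:1 H:3 S:1
Element totals:
  C: 9
  H: 20
  Br: 1
  N: 1
  S: 2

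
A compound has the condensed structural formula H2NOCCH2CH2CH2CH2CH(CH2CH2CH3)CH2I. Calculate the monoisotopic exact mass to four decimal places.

Atom tally by fragment:
  H2NOCCH2 → C:2 H:4 O:1 N:1
  CH2 → C:1 H:2
  CH2 → C:1 H:2
  CH2 → C:1 H:2
  CH(CH2CH2CH3) → C:4 H:8
  CH2I → C:1 H:2 I:1
Element totals:
  C: 10
  H: 20
  I: 1
  N: 1
  O: 1
Molecular formula: C10H20INO.
  M = 10(12.0) + 20(1.007825) + 126.904472 + 14.003074 + 15.994915
    = 120.000000 + 20.156500 + 126.904472 + 14.003074 + 15.994915 = 297.058961

297.0590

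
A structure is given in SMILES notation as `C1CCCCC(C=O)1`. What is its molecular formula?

C7H12O

Atom tally by fragment:
  cyclohexane ring core → C:6 H:12
  (− 1 ring H displaced by substituents)
  + CHO → C:1 H:1 O:1
Element totals:
  C: 7
  H: 12
  O: 1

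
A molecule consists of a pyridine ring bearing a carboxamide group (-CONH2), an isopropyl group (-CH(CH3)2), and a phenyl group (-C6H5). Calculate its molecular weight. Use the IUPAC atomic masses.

240.31 g/mol

Atom tally by fragment:
  pyridine ring core → C:5 H:5 N:1
  (− 3 ring H displaced by substituents)
  + CONH2 → C:1 H:2 O:1 N:1
  + CH(CH3)2 → C:3 H:7
  + C6H5 → C:6 H:5
Element totals:
  C: 15
  H: 16
  N: 2
  O: 1
Molecular formula: C15H16N2O.
  M = 15(12.011) + 16(1.008) + 2(14.007) + 15.999
    = 180.165 + 16.128 + 28.014 + 15.999 = 240.306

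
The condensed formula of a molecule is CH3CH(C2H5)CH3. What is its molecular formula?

C5H12

Atom tally by fragment:
  CH3 → C:1 H:3
  CH(C2H5) → C:3 H:6
  CH3 → C:1 H:3
Element totals:
  C: 5
  H: 12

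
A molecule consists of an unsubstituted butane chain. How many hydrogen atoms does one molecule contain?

Atom tally by fragment:
  CH3 → C:1 H:3
  CH2 → C:1 H:2
  CH2 → C:1 H:2
  CH3 → C:1 H:3
Element totals:
  C: 4
  H: 10

10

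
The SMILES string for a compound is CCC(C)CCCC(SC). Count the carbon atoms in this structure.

Atom tally by fragment:
  CH3 → C:1 H:3
  CH2 → C:1 H:2
  CH(CH3) → C:2 H:4
  CH2 → C:1 H:2
  CH2 → C:1 H:2
  CH2 → C:1 H:2
  CH2SCH3 → C:2 H:5 S:1
Element totals:
  C: 9
  H: 20
  S: 1

9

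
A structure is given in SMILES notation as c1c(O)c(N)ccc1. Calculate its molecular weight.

Atom tally by fragment:
  benzene ring core → C:6 H:6
  (− 2 ring H displaced by substituents)
  + OH → O:1 H:1
  + NH2 → N:1 H:2
Element totals:
  C: 6
  H: 7
  N: 1
  O: 1
Molecular formula: C6H7NO.
  M = 6(12.011) + 7(1.008) + 14.007 + 15.999
    = 72.066 + 7.056 + 14.007 + 15.999 = 109.128

109.13 g/mol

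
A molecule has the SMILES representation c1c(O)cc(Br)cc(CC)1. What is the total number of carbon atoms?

8

Atom tally by fragment:
  benzene ring core → C:6 H:6
  (− 3 ring H displaced by substituents)
  + OH → O:1 H:1
  + Br → Br:1
  + C2H5 → C:2 H:5
Element totals:
  C: 8
  H: 9
  Br: 1
  O: 1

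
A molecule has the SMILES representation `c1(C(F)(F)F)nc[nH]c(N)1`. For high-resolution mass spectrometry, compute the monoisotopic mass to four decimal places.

Atom tally by fragment:
  imidazole ring core → C:3 H:4 N:2
  (− 2 ring H displaced by substituents)
  + CF3 → C:1 F:3
  + NH2 → N:1 H:2
Element totals:
  C: 4
  H: 4
  F: 3
  N: 3
Molecular formula: C4H4F3N3.
  M = 4(12.0) + 4(1.007825) + 3(18.998403) + 3(14.003074)
    = 48.000000 + 4.031300 + 56.995209 + 42.009222 = 151.035731

151.0357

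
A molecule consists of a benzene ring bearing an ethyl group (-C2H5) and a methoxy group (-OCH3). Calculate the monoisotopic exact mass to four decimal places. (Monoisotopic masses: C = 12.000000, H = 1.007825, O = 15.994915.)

Atom tally by fragment:
  benzene ring core → C:6 H:6
  (− 2 ring H displaced by substituents)
  + C2H5 → C:2 H:5
  + OCH3 → C:1 H:3 O:1
Element totals:
  C: 9
  H: 12
  O: 1
Molecular formula: C9H12O.
  M = 9(12.0) + 12(1.007825) + 15.994915
    = 108.000000 + 12.093900 + 15.994915 = 136.088815

136.0888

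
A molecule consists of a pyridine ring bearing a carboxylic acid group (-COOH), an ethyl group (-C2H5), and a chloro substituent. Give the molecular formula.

C8H8ClNO2

Atom tally by fragment:
  pyridine ring core → C:5 H:5 N:1
  (− 3 ring H displaced by substituents)
  + COOH → C:1 H:1 O:2
  + C2H5 → C:2 H:5
  + Cl → Cl:1
Element totals:
  C: 8
  H: 8
  Cl: 1
  N: 1
  O: 2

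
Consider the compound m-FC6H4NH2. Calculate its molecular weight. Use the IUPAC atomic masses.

Atom tally by fragment:
  benzene ring core → C:6 H:6
  (− 2 ring H displaced by substituents)
  + F → F:1
  + NH2 → N:1 H:2
Element totals:
  C: 6
  H: 6
  F: 1
  N: 1
Molecular formula: C6H6FN.
  M = 6(12.011) + 6(1.008) + 18.998 + 14.007
    = 72.066 + 6.048 + 18.998 + 14.007 = 111.119

111.12 g/mol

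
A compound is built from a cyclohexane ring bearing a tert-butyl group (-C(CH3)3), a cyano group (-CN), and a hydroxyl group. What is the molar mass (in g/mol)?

Atom tally by fragment:
  cyclohexane ring core → C:6 H:12
  (− 3 ring H displaced by substituents)
  + C(CH3)3 → C:4 H:9
  + CN → C:1 N:1
  + OH → O:1 H:1
Element totals:
  C: 11
  H: 19
  N: 1
  O: 1
Molecular formula: C11H19NO.
  M = 11(12.011) + 19(1.008) + 14.007 + 15.999
    = 132.121 + 19.152 + 14.007 + 15.999 = 181.279

181.28 g/mol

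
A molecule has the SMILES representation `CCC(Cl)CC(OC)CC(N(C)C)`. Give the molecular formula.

Atom tally by fragment:
  CH3 → C:1 H:3
  CH2 → C:1 H:2
  CH(Cl) → C:1 H:1 Cl:1
  CH2 → C:1 H:2
  CH(OCH3) → C:2 H:4 O:1
  CH2 → C:1 H:2
  CH2N(CH3)2 → C:3 H:8 N:1
Element totals:
  C: 10
  H: 22
  Cl: 1
  N: 1
  O: 1

C10H22ClNO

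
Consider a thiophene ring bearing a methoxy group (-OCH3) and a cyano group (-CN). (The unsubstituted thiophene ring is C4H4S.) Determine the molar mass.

Atom tally by fragment:
  thiophene ring core → C:4 H:4 S:1
  (− 2 ring H displaced by substituents)
  + OCH3 → C:1 H:3 O:1
  + CN → C:1 N:1
Element totals:
  C: 6
  H: 5
  N: 1
  O: 1
  S: 1
Molecular formula: C6H5NOS.
  M = 6(12.011) + 5(1.008) + 14.007 + 15.999 + 32.06
    = 72.066 + 5.040 + 14.007 + 15.999 + 32.060 = 139.172

139.17 g/mol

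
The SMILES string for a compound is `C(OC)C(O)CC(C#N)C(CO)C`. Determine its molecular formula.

C9H17NO3

Atom tally by fragment:
  CH3OCH2 → C:2 H:5 O:1
  CH(OH) → C:1 H:2 O:1
  CH2 → C:1 H:2
  CH(CN) → C:2 H:1 N:1
  CH(CH2OH) → C:2 H:4 O:1
  CH3 → C:1 H:3
Element totals:
  C: 9
  H: 17
  N: 1
  O: 3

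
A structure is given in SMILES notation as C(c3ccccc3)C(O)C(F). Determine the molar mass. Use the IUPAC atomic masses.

154.18 g/mol

Atom tally by fragment:
  C6H5CH2 → C:7 H:7
  CH(OH) → C:1 H:2 O:1
  CH2F → C:1 H:2 F:1
Element totals:
  C: 9
  H: 11
  F: 1
  O: 1
Molecular formula: C9H11FO.
  M = 9(12.011) + 11(1.008) + 18.998 + 15.999
    = 108.099 + 11.088 + 18.998 + 15.999 = 154.184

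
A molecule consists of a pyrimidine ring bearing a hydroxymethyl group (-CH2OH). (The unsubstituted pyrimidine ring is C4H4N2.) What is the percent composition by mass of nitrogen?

25.44%

Atom tally by fragment:
  pyrimidine ring core → C:4 H:4 N:2
  (− 1 ring H displaced by substituents)
  + CH2OH → C:1 H:3 O:1
Element totals:
  C: 5
  H: 6
  N: 2
  O: 1
Molecular formula: C5H6N2O.
Molar mass = 110.116 g/mol.
Mass from N: 2 × 14.007 = 28.014 g/mol.
%N = 28.014 / 110.116 × 100 = 25.44%.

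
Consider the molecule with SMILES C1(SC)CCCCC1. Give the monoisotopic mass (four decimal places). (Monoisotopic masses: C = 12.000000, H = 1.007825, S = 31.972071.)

Atom tally by fragment:
  cyclohexane ring core → C:6 H:12
  (− 1 ring H displaced by substituents)
  + SCH3 → C:1 H:3 S:1
Element totals:
  C: 7
  H: 14
  S: 1
Molecular formula: C7H14S.
  M = 7(12.0) + 14(1.007825) + 31.972071
    = 84.000000 + 14.109550 + 31.972071 = 130.081621

130.0816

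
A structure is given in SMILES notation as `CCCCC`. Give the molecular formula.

C5H12

Atom tally by fragment:
  CH3 → C:1 H:3
  CH2 → C:1 H:2
  CH2 → C:1 H:2
  CH2 → C:1 H:2
  CH3 → C:1 H:3
Element totals:
  C: 5
  H: 12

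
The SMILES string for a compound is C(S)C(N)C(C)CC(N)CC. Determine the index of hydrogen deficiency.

0

Atom tally by fragment:
  HSCH2 → C:1 H:3 S:1
  CH(NH2) → C:1 H:3 N:1
  CH(CH3) → C:2 H:4
  CH2 → C:1 H:2
  CH(NH2) → C:1 H:3 N:1
  CH2 → C:1 H:2
  CH3 → C:1 H:3
Element totals:
  C: 8
  H: 20
  N: 2
  S: 1
Molecular formula: C8H20N2S.
DoU = (2C + 2 + N − H − X) / 2 = (2·8 + 2 + 2 − 20 − 0) / 2 = 0.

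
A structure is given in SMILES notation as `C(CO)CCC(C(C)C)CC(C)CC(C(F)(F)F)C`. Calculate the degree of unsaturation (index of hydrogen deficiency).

0

Atom tally by fragment:
  HOCH2CH2 → C:2 H:5 O:1
  CH2 → C:1 H:2
  CH2 → C:1 H:2
  CH(CH(CH3)2) → C:4 H:8
  CH2 → C:1 H:2
  CH(CH3) → C:2 H:4
  CH2 → C:1 H:2
  CH(CF3) → C:2 H:1 F:3
  CH3 → C:1 H:3
Element totals:
  C: 15
  H: 29
  F: 3
  O: 1
Molecular formula: C15H29F3O.
DoU = (2C + 2 + N − H − X) / 2 = (2·15 + 2 + 0 − 29 − 3) / 2 = 0.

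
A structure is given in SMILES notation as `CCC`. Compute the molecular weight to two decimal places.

44.10 g/mol

Atom tally by fragment:
  CH3 → C:1 H:3
  CH2 → C:1 H:2
  CH3 → C:1 H:3
Element totals:
  C: 3
  H: 8
Molecular formula: C3H8.
  M = 3(12.011) + 8(1.008)
    = 36.033 + 8.064 = 44.097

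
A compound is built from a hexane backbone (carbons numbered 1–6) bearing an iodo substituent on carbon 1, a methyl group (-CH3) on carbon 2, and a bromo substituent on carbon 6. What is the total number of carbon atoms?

Atom tally by fragment:
  ICH2 → C:1 H:2 I:1
  CH(CH3) → C:2 H:4
  CH2 → C:1 H:2
  CH2 → C:1 H:2
  CH2 → C:1 H:2
  CH2Br → C:1 H:2 Br:1
Element totals:
  C: 7
  H: 14
  Br: 1
  I: 1

7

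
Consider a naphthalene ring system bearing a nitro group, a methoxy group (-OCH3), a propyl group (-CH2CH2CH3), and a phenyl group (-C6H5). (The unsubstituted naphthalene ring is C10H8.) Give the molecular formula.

C20H19NO3

Atom tally by fragment:
  naphthalene ring system core → C:10 H:8
  (− 4 ring H displaced by substituents)
  + NO2 → N:1 O:2
  + OCH3 → C:1 H:3 O:1
  + CH2CH2CH3 → C:3 H:7
  + C6H5 → C:6 H:5
Element totals:
  C: 20
  H: 19
  N: 1
  O: 3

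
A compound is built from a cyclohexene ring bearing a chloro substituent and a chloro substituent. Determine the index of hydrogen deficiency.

2

Atom tally by fragment:
  cyclohexene ring core → C:6 H:10
  (− 2 ring H displaced by substituents)
  + Cl → Cl:1
  + Cl → Cl:1
Element totals:
  C: 6
  H: 8
  Cl: 2
Molecular formula: C6H8Cl2.
DoU = (2C + 2 + N − H − X) / 2 = (2·6 + 2 + 0 − 8 − 2) / 2 = 2.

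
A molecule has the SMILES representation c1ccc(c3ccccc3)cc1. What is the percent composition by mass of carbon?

Atom tally by fragment:
  benzene ring core → C:6 H:6
  (− 1 ring H displaced by substituents)
  + C6H5 → C:6 H:5
Element totals:
  C: 12
  H: 10
Molecular formula: C12H10.
Molar mass = 154.212 g/mol.
Mass from C: 12 × 12.011 = 144.132 g/mol.
%C = 144.132 / 154.212 × 100 = 93.46%.

93.46%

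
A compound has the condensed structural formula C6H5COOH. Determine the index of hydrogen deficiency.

5

Atom tally by fragment:
  benzene ring core → C:6 H:6
  (− 1 ring H displaced by substituents)
  + COOH → C:1 H:1 O:2
Element totals:
  C: 7
  H: 6
  O: 2
Molecular formula: C7H6O2.
DoU = (2C + 2 + N − H − X) / 2 = (2·7 + 2 + 0 − 6 − 0) / 2 = 5.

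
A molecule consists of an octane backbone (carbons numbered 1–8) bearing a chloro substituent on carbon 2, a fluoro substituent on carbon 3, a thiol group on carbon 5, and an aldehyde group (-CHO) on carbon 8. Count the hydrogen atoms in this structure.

16

Atom tally by fragment:
  CH3 → C:1 H:3
  CH(Cl) → C:1 H:1 Cl:1
  CH(F) → C:1 H:1 F:1
  CH2 → C:1 H:2
  CH(SH) → C:1 H:2 S:1
  CH2 → C:1 H:2
  CH2 → C:1 H:2
  CH2CHO → C:2 H:3 O:1
Element totals:
  C: 9
  H: 16
  Cl: 1
  F: 1
  O: 1
  S: 1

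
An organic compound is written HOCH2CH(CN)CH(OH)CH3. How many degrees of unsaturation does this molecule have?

2

Atom tally by fragment:
  HOCH2 → C:1 H:3 O:1
  CH(CN) → C:2 H:1 N:1
  CH(OH) → C:1 H:2 O:1
  CH3 → C:1 H:3
Element totals:
  C: 5
  H: 9
  N: 1
  O: 2
Molecular formula: C5H9NO2.
DoU = (2C + 2 + N − H − X) / 2 = (2·5 + 2 + 1 − 9 − 0) / 2 = 2.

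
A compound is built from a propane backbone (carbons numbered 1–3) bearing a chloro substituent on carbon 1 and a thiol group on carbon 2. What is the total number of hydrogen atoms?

7

Atom tally by fragment:
  ClCH2 → C:1 H:2 Cl:1
  CH(SH) → C:1 H:2 S:1
  CH3 → C:1 H:3
Element totals:
  C: 3
  H: 7
  Cl: 1
  S: 1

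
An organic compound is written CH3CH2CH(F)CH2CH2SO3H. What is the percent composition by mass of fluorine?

11.16%

Atom tally by fragment:
  CH3 → C:1 H:3
  CH2 → C:1 H:2
  CH(F) → C:1 H:1 F:1
  CH2 → C:1 H:2
  CH2SO3H → C:1 H:3 S:1 O:3
Element totals:
  C: 5
  H: 11
  F: 1
  O: 3
  S: 1
Molecular formula: C5H11FO3S.
Molar mass = 170.198 g/mol.
Mass from F: 1 × 18.998 = 18.998 g/mol.
%F = 18.998 / 170.198 × 100 = 11.16%.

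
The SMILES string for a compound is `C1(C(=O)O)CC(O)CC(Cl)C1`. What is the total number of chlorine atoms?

1

Atom tally by fragment:
  cyclohexane ring core → C:6 H:12
  (− 3 ring H displaced by substituents)
  + COOH → C:1 H:1 O:2
  + OH → O:1 H:1
  + Cl → Cl:1
Element totals:
  C: 7
  H: 11
  Cl: 1
  O: 3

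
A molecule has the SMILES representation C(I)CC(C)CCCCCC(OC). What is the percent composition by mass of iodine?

42.56%

Atom tally by fragment:
  ICH2 → C:1 H:2 I:1
  CH2 → C:1 H:2
  CH(CH3) → C:2 H:4
  CH2 → C:1 H:2
  CH2 → C:1 H:2
  CH2 → C:1 H:2
  CH2 → C:1 H:2
  CH2 → C:1 H:2
  CH2OCH3 → C:2 H:5 O:1
Element totals:
  C: 11
  H: 23
  I: 1
  O: 1
Molecular formula: C11H23IO.
Molar mass = 298.208 g/mol.
Mass from I: 1 × 126.904 = 126.904 g/mol.
%I = 126.904 / 298.208 × 100 = 42.56%.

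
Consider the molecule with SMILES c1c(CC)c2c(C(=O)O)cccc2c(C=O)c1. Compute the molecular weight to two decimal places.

228.25 g/mol

Atom tally by fragment:
  naphthalene ring system core → C:10 H:8
  (− 3 ring H displaced by substituents)
  + C2H5 → C:2 H:5
  + COOH → C:1 H:1 O:2
  + CHO → C:1 H:1 O:1
Element totals:
  C: 14
  H: 12
  O: 3
Molecular formula: C14H12O3.
  M = 14(12.011) + 12(1.008) + 3(15.999)
    = 168.154 + 12.096 + 47.997 = 228.247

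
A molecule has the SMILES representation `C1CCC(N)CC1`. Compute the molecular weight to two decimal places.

Atom tally by fragment:
  cyclohexane ring core → C:6 H:12
  (− 1 ring H displaced by substituents)
  + NH2 → N:1 H:2
Element totals:
  C: 6
  H: 13
  N: 1
Molecular formula: C6H13N.
  M = 6(12.011) + 13(1.008) + 14.007
    = 72.066 + 13.104 + 14.007 = 99.177

99.18 g/mol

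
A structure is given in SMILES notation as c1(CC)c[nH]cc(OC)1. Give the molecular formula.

Atom tally by fragment:
  pyrrole ring core → C:4 H:5 N:1
  (− 2 ring H displaced by substituents)
  + C2H5 → C:2 H:5
  + OCH3 → C:1 H:3 O:1
Element totals:
  C: 7
  H: 11
  N: 1
  O: 1

C7H11NO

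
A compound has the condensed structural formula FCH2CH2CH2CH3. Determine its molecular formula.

Element totals:
  C: 4
  H: 9
  F: 1

C4H9F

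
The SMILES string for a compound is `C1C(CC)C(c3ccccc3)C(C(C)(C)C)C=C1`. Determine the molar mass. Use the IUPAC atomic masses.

242.41 g/mol

Atom tally by fragment:
  cyclohexene ring core → C:6 H:10
  (− 3 ring H displaced by substituents)
  + C2H5 → C:2 H:5
  + C6H5 → C:6 H:5
  + C(CH3)3 → C:4 H:9
Element totals:
  C: 18
  H: 26
Molecular formula: C18H26.
  M = 18(12.011) + 26(1.008)
    = 216.198 + 26.208 = 242.406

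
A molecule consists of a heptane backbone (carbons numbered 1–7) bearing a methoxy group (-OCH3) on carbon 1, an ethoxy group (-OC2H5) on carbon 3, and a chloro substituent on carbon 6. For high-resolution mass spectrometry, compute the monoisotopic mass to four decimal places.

Atom tally by fragment:
  CH3OCH2 → C:2 H:5 O:1
  CH2 → C:1 H:2
  CH(OC2H5) → C:3 H:6 O:1
  CH2 → C:1 H:2
  CH2 → C:1 H:2
  CH(Cl) → C:1 H:1 Cl:1
  CH3 → C:1 H:3
Element totals:
  C: 10
  H: 21
  Cl: 1
  O: 2
Molecular formula: C10H21ClO2.
  M = 10(12.0) + 21(1.007825) + 34.968853 + 2(15.994915)
    = 120.000000 + 21.164325 + 34.968853 + 31.989830 = 208.123008

208.1230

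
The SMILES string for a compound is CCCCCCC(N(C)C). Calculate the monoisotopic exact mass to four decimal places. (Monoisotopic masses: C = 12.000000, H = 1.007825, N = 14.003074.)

143.1674

Atom tally by fragment:
  CH3 → C:1 H:3
  CH2 → C:1 H:2
  CH2 → C:1 H:2
  CH2 → C:1 H:2
  CH2 → C:1 H:2
  CH2 → C:1 H:2
  CH2N(CH3)2 → C:3 H:8 N:1
Element totals:
  C: 9
  H: 21
  N: 1
Molecular formula: C9H21N.
  M = 9(12.0) + 21(1.007825) + 14.003074
    = 108.000000 + 21.164325 + 14.003074 = 143.167399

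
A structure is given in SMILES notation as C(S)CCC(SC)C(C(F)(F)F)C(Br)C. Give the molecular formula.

C9H16BrF3S2

Atom tally by fragment:
  HSCH2 → C:1 H:3 S:1
  CH2 → C:1 H:2
  CH2 → C:1 H:2
  CH(SCH3) → C:2 H:4 S:1
  CH(CF3) → C:2 H:1 F:3
  CH(Br) → C:1 H:1 Br:1
  CH3 → C:1 H:3
Element totals:
  C: 9
  H: 16
  Br: 1
  F: 3
  S: 2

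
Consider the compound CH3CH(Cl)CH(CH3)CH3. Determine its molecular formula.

Atom tally by fragment:
  CH3 → C:1 H:3
  CH(Cl) → C:1 H:1 Cl:1
  CH(CH3) → C:2 H:4
  CH3 → C:1 H:3
Element totals:
  C: 5
  H: 11
  Cl: 1

C5H11Cl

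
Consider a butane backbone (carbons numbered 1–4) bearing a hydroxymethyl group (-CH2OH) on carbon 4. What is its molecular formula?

C5H12O

Atom tally by fragment:
  CH3 → C:1 H:3
  CH2 → C:1 H:2
  CH2 → C:1 H:2
  CH2CH2OH → C:2 H:5 O:1
Element totals:
  C: 5
  H: 12
  O: 1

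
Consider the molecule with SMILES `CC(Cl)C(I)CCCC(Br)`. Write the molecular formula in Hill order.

C7H13BrClI

Atom tally by fragment:
  CH3 → C:1 H:3
  CH(Cl) → C:1 H:1 Cl:1
  CH(I) → C:1 H:1 I:1
  CH2 → C:1 H:2
  CH2 → C:1 H:2
  CH2 → C:1 H:2
  CH2Br → C:1 H:2 Br:1
Element totals:
  C: 7
  H: 13
  Br: 1
  Cl: 1
  I: 1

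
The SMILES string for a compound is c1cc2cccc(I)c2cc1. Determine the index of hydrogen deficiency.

7

Atom tally by fragment:
  naphthalene ring system core → C:10 H:8
  (− 1 ring H displaced by substituents)
  + I → I:1
Element totals:
  C: 10
  H: 7
  I: 1
Molecular formula: C10H7I.
DoU = (2C + 2 + N − H − X) / 2 = (2·10 + 2 + 0 − 7 − 1) / 2 = 7.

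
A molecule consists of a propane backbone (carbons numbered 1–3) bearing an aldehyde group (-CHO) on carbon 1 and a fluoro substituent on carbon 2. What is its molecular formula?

C4H7FO

Atom tally by fragment:
  OHCCH2 → C:2 H:3 O:1
  CH(F) → C:1 H:1 F:1
  CH3 → C:1 H:3
Element totals:
  C: 4
  H: 7
  F: 1
  O: 1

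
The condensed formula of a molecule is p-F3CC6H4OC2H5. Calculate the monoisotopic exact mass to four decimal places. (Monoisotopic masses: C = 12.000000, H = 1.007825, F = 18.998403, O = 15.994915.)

Atom tally by fragment:
  benzene ring core → C:6 H:6
  (− 2 ring H displaced by substituents)
  + CF3 → C:1 F:3
  + OC2H5 → C:2 H:5 O:1
Element totals:
  C: 9
  H: 9
  F: 3
  O: 1
Molecular formula: C9H9F3O.
  M = 9(12.0) + 9(1.007825) + 3(18.998403) + 15.994915
    = 108.000000 + 9.070425 + 56.995209 + 15.994915 = 190.060549

190.0605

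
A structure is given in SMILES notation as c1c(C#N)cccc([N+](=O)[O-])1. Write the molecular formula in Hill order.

C7H4N2O2

Atom tally by fragment:
  benzene ring core → C:6 H:6
  (− 2 ring H displaced by substituents)
  + CN → C:1 N:1
  + NO2 → N:1 O:2
Element totals:
  C: 7
  H: 4
  N: 2
  O: 2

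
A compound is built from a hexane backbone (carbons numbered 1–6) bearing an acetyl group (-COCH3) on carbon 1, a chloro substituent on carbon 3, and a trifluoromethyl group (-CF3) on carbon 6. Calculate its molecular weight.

Atom tally by fragment:
  CH3COCH2 → C:3 H:5 O:1
  CH2 → C:1 H:2
  CH(Cl) → C:1 H:1 Cl:1
  CH2 → C:1 H:2
  CH2 → C:1 H:2
  CH2CF3 → C:2 H:2 F:3
Element totals:
  C: 9
  H: 14
  Cl: 1
  F: 3
  O: 1
Molecular formula: C9H14ClF3O.
  M = 9(12.011) + 14(1.008) + 35.45 + 3(18.998) + 15.999
    = 108.099 + 14.112 + 35.450 + 56.994 + 15.999 = 230.654

230.65 g/mol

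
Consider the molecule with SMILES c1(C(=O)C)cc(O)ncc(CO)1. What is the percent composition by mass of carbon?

Atom tally by fragment:
  pyridine ring core → C:5 H:5 N:1
  (− 3 ring H displaced by substituents)
  + COCH3 → C:2 H:3 O:1
  + OH → O:1 H:1
  + CH2OH → C:1 H:3 O:1
Element totals:
  C: 8
  H: 9
  N: 1
  O: 3
Molecular formula: C8H9NO3.
Molar mass = 167.164 g/mol.
Mass from C: 8 × 12.011 = 96.088 g/mol.
%C = 96.088 / 167.164 × 100 = 57.48%.

57.48%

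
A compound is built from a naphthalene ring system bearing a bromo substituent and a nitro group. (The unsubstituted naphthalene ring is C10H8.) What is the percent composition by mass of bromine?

Atom tally by fragment:
  naphthalene ring system core → C:10 H:8
  (− 2 ring H displaced by substituents)
  + Br → Br:1
  + NO2 → N:1 O:2
Element totals:
  C: 10
  H: 6
  Br: 1
  N: 1
  O: 2
Molecular formula: C10H6BrNO2.
Molar mass = 252.067 g/mol.
Mass from Br: 1 × 79.904 = 79.904 g/mol.
%Br = 79.904 / 252.067 × 100 = 31.70%.

31.70%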